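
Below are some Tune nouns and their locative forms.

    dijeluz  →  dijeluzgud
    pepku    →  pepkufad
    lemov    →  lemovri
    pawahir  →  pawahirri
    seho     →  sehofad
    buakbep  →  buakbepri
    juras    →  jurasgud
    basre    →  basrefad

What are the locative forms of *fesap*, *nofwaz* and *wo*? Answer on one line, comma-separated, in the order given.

fesapri, nofwazgud, wofad

Looking at the final sound of each stem: -gud when the stem ends in a sibilant (*dijeluz*, *juras*); -ri when the stem ends in a non-sibilant consonant (*lemov*, *pawahir*, *buakbep*); -fad when the stem ends in a vowel (*pepku*, *seho*, *basre*).
*fesap* — final sound /p/ (a non-sibilant consonant) → -ri → *fesapri*.
*nofwaz* — final sound /z/ (a sibilant) → -gud → *nofwazgud*.
Since the final sound of *wo* is /o/ (a vowel), it takes -fad, giving *wofad*.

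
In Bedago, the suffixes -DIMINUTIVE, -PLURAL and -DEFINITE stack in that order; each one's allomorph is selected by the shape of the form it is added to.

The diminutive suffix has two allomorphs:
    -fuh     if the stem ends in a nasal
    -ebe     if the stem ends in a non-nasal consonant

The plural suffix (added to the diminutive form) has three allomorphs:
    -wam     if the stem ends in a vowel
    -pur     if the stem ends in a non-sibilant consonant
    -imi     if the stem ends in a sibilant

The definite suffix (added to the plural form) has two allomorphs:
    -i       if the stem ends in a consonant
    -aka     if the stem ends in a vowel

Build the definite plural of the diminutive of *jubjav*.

jubjavebewami

The final consonant of *jubjav* is /v/, which is non-nasal, so the diminutive suffix is -ebe, giving *jubjavebe*.
The final sound of the diminutive form *jubjavebe* is /e/, which is a vowel, so the plural suffix is -wam, giving *jubjavebewam*.
The plural form *jubjavebewam*: final sound = /m/, a consonant → -i → *jubjavebewami*.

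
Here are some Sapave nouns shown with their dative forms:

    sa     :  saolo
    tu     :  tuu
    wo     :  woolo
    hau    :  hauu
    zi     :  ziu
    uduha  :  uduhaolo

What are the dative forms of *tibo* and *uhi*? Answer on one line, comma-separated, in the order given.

Looking at the last vowel of each stem: -u when the last vowel of the stem is a high vowel (*tu*, *hau*, *zi*); -olo when the last vowel of the stem is a non-high vowel (*sa*, *wo*, *uduha*).
The last vowel of *tibo* is /o/, which is a non-high vowel, so the suffix is -olo, giving *tiboolo*.
*uhi* — last vowel /i/ (a high vowel) → -u → *uhiu*.

tiboolo, uhiu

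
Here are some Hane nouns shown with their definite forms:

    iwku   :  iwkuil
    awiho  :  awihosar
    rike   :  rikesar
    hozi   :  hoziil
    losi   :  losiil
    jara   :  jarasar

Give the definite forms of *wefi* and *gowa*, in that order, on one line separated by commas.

wefiil, gowasar

The suffix is conditioned by the last vowel: -il when the last vowel of the stem is a high vowel (*iwku*, *hozi*, *losi*); -sar when the last vowel of the stem is a non-high vowel (*awiho*, *rike*, *jara*).
*wefi*: last vowel = /i/, a high vowel → -il → *wefiil*.
*gowa* — last vowel /a/ (a non-high vowel) → -sar → *gowasar*.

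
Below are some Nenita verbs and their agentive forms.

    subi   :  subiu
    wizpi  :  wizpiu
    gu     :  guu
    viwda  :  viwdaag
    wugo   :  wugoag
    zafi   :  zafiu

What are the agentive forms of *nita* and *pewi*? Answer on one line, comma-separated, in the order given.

nitaag, pewiu

Looking at the last vowel of each stem: -u when the last vowel of the stem is a high vowel (*subi*, *wizpi*, *gu*, *zafi*); -ag when the last vowel of the stem is a non-high vowel (*viwda*, *wugo*).
Since the last vowel of *nita* is /a/ (a non-high vowel), it takes -ag, giving *nitaag*.
The last vowel of *pewi* is /i/, which is a high vowel, so the suffix is -u, giving *pewiu*.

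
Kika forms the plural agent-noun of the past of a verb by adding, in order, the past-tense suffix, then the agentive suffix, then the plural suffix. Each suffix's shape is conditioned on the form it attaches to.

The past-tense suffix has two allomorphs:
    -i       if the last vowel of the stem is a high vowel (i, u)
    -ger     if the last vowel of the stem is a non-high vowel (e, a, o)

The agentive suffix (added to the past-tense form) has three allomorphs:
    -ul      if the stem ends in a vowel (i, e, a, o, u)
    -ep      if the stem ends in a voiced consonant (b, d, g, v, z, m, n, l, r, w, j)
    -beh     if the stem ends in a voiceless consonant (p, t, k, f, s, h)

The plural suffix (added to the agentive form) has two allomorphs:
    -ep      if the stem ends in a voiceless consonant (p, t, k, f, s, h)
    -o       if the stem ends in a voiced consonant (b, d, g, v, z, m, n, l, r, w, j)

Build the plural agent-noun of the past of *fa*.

fagerepep

The last vowel of *fa* is /a/, which is a non-high vowel, so the past-tense suffix is -ger, giving *fager*.
The past-tense form *fager*: final sound = /r/, a voiced consonant → -ep → *fagerep*.
The agentive form *fagerep* — final consonant /p/ (voiceless) → -ep → *fagerepep*.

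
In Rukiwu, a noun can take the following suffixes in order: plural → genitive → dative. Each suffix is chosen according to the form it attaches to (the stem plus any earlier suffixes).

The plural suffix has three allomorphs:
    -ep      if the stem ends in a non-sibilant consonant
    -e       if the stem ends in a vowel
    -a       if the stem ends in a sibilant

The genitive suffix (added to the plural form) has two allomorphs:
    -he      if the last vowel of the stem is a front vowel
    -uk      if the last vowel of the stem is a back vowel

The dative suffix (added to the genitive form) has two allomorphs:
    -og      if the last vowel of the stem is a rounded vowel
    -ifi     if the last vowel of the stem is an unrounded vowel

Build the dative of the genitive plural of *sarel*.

sarelepheifi

*sarel*: final sound = /l/, a non-sibilant consonant → -ep → *sarelep*.
Since the last vowel of the plural form *sarelep* is /e/ (a front vowel), it takes -he, giving *sarelephe*.
Since the last vowel of the genitive form *sarelephe* is /e/ (an unrounded vowel), it takes -ifi, giving *sarelepheifi*.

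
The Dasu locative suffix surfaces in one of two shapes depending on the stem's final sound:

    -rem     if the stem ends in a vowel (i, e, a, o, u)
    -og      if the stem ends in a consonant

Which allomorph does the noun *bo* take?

-rem

*bo*: final sound = /o/, a vowel → -rem.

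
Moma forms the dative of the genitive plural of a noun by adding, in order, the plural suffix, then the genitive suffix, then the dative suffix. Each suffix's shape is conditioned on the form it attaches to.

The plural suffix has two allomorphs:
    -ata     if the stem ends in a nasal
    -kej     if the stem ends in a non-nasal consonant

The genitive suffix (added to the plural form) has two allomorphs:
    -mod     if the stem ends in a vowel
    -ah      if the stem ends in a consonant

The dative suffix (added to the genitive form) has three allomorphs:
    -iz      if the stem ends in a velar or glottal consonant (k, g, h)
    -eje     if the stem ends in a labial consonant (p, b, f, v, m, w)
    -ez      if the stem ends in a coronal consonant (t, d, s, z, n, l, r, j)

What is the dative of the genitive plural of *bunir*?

The final consonant of *bunir* is /r/, which is non-nasal, so the plural suffix is -kej, giving *bunirkej*.
The plural form *bunirkej* — final sound /j/ (a consonant) → -ah → *bunirkejah*.
Since the final consonant of the genitive form *bunirkejah* is /h/ (velar/glottal), it takes -iz, giving *bunirkejahiz*.

bunirkejahiz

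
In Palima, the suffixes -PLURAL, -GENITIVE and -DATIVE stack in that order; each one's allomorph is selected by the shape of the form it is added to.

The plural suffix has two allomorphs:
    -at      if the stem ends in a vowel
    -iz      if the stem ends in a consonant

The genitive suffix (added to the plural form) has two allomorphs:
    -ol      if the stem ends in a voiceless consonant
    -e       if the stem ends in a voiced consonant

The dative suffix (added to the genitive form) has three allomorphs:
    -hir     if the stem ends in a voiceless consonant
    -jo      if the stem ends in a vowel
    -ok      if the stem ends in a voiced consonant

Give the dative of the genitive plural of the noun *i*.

iatolok

Since the final sound of *i* is /i/ (a vowel), it takes -at, giving *iat*.
The plural form *iat*: final consonant = /t/, voiceless → -ol → *iatol*.
Since the final sound of the genitive form *iatol* is /l/ (a voiced consonant), it takes -ok, giving *iatolok*.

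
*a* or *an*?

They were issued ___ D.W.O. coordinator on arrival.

a

The indefinite article is chosen by the initial *sound* of the following word, not its spelling.
The initialism *D.W.O.* is read letter by letter; the first letter, D, is pronounced /diː/, which begins with a consonant sound.
So the article is *a*: They were issued a D.W.O. coordinator on arrival.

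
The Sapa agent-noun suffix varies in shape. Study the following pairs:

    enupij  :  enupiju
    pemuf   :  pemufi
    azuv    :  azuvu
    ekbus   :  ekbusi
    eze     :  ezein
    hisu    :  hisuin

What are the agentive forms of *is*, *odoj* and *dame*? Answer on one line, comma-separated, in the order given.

isi, odoju, damein

The pattern is voicing of the final sound: -i when the stem ends in a voiceless consonant (*pemuf*, *ekbus*); -u when the stem ends in a voiced consonant (*enupij*, *azuv*); -in when the stem ends in a vowel (*eze*, *hisu*).
The final sound of *is* is /s/, which is a voiceless consonant, so the suffix is -i, giving *isi*.
The final sound of *odoj* is /j/, which is a voiced consonant, so the suffix is -u, giving *odoju*.
*dame* — final sound /e/ (a vowel) → -in → *damein*.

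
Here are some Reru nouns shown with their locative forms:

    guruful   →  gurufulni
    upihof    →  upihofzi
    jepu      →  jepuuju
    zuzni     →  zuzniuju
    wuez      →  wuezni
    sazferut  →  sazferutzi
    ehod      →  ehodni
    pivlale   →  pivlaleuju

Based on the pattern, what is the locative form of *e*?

euju

Looking at the final sound of each stem: -zi when the stem ends in a voiceless consonant (*upihof*, *sazferut*); -ni when the stem ends in a voiced consonant (*guruful*, *wuez*, *ehod*); -uju when the stem ends in a vowel (*jepu*, *zuzni*, *pivlale*).
*e* — final sound /e/ (a vowel) → -uju → *euju*.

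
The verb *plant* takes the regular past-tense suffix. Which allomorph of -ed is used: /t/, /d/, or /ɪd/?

/ɪd/

The stem *plant* ends in /t/ or /d/.
The -ed suffix is realized as /ɪd/ after /t, d/; as /t/ after other voiceless consonants; and as /d/ after other voiced sounds.
So -ed on *plant* is pronounced /ɪd/.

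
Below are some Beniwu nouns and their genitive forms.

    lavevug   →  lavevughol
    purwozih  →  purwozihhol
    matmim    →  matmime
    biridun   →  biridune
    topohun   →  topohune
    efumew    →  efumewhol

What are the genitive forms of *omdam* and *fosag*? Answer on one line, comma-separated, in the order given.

omdame, fosaghol

The pattern is nasality of the final consonant: -e when the stem ends in a nasal (*matmim*, *biridun*, *topohun*); -hol when the stem ends in a non-nasal consonant (*lavevug*, *purwozih*, *efumew*).
Since the final consonant of *omdam* is /m/ (a nasal), it takes -e, giving *omdame*.
Since the final consonant of *fosag* is /g/ (non-nasal), it takes -hol, giving *fosaghol*.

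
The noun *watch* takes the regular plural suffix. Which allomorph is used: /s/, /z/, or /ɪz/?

The stem *watch* ends in a sibilant (/s, z, ʃ, ʒ, tʃ, dʒ/).
The plural suffix surfaces as /ɪz/ after sibilants, /s/ after other voiceless consonants, and /z/ after other voiced sounds.
So the plural -s on *watch* is pronounced /ɪz/.

/ɪz/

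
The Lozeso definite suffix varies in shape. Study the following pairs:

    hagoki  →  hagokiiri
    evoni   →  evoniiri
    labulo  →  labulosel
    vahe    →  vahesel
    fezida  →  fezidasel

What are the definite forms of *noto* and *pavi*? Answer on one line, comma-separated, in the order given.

notosel, paviiri

The pattern is height harmony: -iri when the last vowel of the stem is a high vowel (*hagoki*, *evoni*); -sel when the last vowel of the stem is a non-high vowel (*labulo*, *vahe*, *fezida*).
The last vowel of *noto* is /o/, which is a non-high vowel, so the suffix is -sel, giving *notosel*.
*pavi*: last vowel = /i/, a high vowel → -iri → *paviiri*.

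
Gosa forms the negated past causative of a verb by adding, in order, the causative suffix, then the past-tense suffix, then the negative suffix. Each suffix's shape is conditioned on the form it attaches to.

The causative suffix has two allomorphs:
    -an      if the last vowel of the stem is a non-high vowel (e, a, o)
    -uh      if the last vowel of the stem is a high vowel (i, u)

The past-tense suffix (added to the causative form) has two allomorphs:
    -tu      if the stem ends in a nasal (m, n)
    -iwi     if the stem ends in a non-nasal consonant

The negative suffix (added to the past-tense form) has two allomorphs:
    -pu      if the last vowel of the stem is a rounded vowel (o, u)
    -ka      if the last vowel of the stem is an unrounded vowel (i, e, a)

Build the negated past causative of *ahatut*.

ahatutuhiwika

The last vowel of *ahatut* is /u/, which is a high vowel, so the causative suffix is -uh, giving *ahatutuh*.
The final consonant of the causative form *ahatutuh* is /h/, which is non-nasal, so the past-tense suffix is -iwi, giving *ahatutuhiwi*.
Since the last vowel of the past-tense form *ahatutuhiwi* is /i/ (an unrounded vowel), it takes -ka, giving *ahatutuhiwika*.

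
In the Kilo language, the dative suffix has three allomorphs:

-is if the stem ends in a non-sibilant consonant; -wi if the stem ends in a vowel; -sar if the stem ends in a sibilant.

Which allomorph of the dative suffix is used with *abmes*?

-sar

Since the final sound of *abmes* is /s/ (a sibilant), it takes -sar.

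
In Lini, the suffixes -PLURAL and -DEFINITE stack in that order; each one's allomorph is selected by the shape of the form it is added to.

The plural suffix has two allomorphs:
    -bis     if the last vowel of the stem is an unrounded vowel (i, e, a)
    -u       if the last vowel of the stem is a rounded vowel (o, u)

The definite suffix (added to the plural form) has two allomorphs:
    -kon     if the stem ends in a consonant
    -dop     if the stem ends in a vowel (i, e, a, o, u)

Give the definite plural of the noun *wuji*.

wujibiskon

*wuji*: last vowel = /i/, an unrounded vowel → -bis → *wujibis*.
Since the final sound of the plural form *wujibis* is /s/ (a consonant), it takes -kon, giving *wujibiskon*.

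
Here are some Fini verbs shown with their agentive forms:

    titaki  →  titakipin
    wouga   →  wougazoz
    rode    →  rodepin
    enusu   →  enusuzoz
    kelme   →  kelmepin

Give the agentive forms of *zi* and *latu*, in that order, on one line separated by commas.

The pattern is front/back vowel harmony: -pin when the last vowel of the stem is a front vowel (*titaki*, *rode*, *kelme*); -zoz when the last vowel of the stem is a back vowel (*wouga*, *enusu*).
Since the last vowel of *zi* is /i/ (a front vowel), it takes -pin, giving *zipin*.
Since the last vowel of *latu* is /u/ (a back vowel), it takes -zoz, giving *latuzoz*.

zipin, latuzoz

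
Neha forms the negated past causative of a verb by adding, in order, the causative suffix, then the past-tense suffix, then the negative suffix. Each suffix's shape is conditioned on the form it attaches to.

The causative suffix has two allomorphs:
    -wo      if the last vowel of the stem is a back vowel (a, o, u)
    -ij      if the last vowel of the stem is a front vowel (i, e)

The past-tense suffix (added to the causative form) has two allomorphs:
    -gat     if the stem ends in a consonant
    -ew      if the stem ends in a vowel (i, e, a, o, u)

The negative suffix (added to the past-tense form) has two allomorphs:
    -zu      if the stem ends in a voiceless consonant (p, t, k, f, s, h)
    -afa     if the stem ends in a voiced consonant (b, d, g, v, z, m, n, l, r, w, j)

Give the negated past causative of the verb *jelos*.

*jelos* — last vowel /o/ (a back vowel) → -wo → *jeloswo*.
The causative form *jeloswo*: final sound = /o/, a vowel → -ew → *jeloswoew*.
Since the final consonant of the past-tense form *jeloswoew* is /w/ (voiced), it takes -afa, giving *jeloswoewafa*.

jeloswoewafa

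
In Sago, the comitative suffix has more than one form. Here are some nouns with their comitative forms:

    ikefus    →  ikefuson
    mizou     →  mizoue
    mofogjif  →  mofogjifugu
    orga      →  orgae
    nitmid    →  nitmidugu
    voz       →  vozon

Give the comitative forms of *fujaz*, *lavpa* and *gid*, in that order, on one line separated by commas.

fujazon, lavpae, gidugu

The alternation tracks the final sound of the stem — -on when the stem ends in a sibilant (*ikefus*, *voz*); -ugu when the stem ends in a non-sibilant consonant (*mofogjif*, *nitmid*); -e when the stem ends in a vowel (*mizou*, *orga*).
The final sound of *fujaz* is /z/, which is a sibilant, so the suffix is -on, giving *fujazon*.
The final sound of *lavpa* is /a/, which is a vowel, so the suffix is -e, giving *lavpae*.
*gid*: final sound = /d/, a non-sibilant consonant → -ugu → *gidugu*.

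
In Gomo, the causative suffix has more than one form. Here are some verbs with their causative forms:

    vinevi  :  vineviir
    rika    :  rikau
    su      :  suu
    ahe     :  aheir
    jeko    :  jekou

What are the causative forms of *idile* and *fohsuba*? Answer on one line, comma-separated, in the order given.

The pattern is front/back vowel harmony: -ir when the last vowel of the stem is a front vowel (*vinevi*, *ahe*); -u when the last vowel of the stem is a back vowel (*rika*, *su*, *jeko*).
The last vowel of *idile* is /e/, which is a front vowel, so the suffix is -ir, giving *idileir*.
Since the last vowel of *fohsuba* is /a/ (a back vowel), it takes -u, giving *fohsubau*.

idileir, fohsubau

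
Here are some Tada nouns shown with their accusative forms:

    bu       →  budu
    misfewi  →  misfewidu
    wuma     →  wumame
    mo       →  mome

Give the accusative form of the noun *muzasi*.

muzasidu

The pattern is height harmony: -du when the last vowel of the stem is a high vowel (*bu*, *misfewi*); -me when the last vowel of the stem is a non-high vowel (*wuma*, *mo*).
*muzasi* — last vowel /i/ (a high vowel) → -du → *muzasidu*.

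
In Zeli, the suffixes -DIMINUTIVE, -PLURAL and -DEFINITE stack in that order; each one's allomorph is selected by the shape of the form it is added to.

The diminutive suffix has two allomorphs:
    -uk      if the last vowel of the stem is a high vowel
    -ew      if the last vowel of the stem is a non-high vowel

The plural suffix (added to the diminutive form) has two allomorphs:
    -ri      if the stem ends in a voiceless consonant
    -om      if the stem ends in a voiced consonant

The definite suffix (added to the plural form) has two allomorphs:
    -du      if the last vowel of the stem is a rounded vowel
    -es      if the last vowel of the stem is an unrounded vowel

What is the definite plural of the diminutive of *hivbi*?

hivbiukries

*hivbi* — last vowel /i/ (a high vowel) → -uk → *hivbiuk*.
Since the final consonant of the diminutive form *hivbiuk* is /k/ (voiceless), it takes -ri, giving *hivbiukri*.
The last vowel of the plural form *hivbiukri* is /i/, which is an unrounded vowel, so the definite suffix is -es, giving *hivbiukries*.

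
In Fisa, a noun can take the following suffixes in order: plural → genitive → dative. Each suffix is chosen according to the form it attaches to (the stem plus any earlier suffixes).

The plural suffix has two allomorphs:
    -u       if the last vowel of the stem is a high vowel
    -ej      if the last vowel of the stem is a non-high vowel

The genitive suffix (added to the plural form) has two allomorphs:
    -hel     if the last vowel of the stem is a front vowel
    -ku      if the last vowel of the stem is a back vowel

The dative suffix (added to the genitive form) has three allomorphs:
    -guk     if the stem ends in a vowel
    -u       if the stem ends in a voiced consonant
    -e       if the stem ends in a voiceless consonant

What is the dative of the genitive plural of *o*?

oejhelu

*o* — last vowel /o/ (a non-high vowel) → -ej → *oej*.
The plural form *oej* — last vowel /e/ (a front vowel) → -hel → *oejhel*.
The final sound of the genitive form *oejhel* is /l/, which is a voiced consonant, so the dative suffix is -u, giving *oejhelu*.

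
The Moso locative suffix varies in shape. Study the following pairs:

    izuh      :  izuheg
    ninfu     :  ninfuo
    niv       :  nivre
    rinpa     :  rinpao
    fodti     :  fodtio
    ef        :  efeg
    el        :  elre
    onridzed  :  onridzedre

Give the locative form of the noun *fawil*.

The alternation tracks the final sound of the stem — -eg when the stem ends in a voiceless consonant (*izuh*, *ef*); -re when the stem ends in a voiced consonant (*niv*, *el*, *onridzed*); -o when the stem ends in a vowel (*ninfu*, *rinpa*, *fodti*).
*fawil*: final sound = /l/, a voiced consonant → -re → *fawilre*.

fawilre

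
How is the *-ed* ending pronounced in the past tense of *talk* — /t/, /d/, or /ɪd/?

The stem *talk* ends in a voiceless consonant other than /t/.
The -ed suffix is realized as /ɪd/ after /t, d/; as /t/ after other voiceless consonants; and as /d/ after other voiced sounds.
So -ed on *talk* is pronounced /t/.

/t/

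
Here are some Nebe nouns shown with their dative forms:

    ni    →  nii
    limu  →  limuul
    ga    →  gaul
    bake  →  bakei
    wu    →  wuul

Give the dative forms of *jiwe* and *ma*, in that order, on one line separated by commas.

jiwei, maul

The pattern is front/back vowel harmony: -i when the last vowel of the stem is a front vowel (*ni*, *bake*); -ul when the last vowel of the stem is a back vowel (*limu*, *ga*, *wu*).
The last vowel of *jiwe* is /e/, which is a front vowel, so the suffix is -i, giving *jiwei*.
*ma*: last vowel = /a/, a back vowel → -ul → *maul*.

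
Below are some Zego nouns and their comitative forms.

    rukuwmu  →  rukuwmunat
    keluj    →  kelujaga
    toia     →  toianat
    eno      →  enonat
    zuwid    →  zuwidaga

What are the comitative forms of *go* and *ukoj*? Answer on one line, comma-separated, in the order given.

The pattern is consonant vs. vowel: -aga when the stem ends in a consonant (*keluj*, *zuwid*); -nat when the stem ends in a vowel (*rukuwmu*, *toia*, *eno*).
The final sound of *go* is /o/, which is a vowel, so the suffix is -nat, giving *gonat*.
The final sound of *ukoj* is /j/, which is a consonant, so the suffix is -aga, giving *ukojaga*.

gonat, ukojaga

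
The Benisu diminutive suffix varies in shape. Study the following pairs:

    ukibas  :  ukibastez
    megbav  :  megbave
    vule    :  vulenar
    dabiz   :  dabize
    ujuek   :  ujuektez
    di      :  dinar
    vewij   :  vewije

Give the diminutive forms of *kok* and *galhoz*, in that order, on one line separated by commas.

koktez, galhoze

Looking at the final sound of each stem: -tez when the stem ends in a voiceless consonant (*ukibas*, *ujuek*); -e when the stem ends in a voiced consonant (*megbav*, *dabiz*, *vewij*); -nar when the stem ends in a vowel (*vule*, *di*).
Since the final sound of *kok* is /k/ (a voiceless consonant), it takes -tez, giving *koktez*.
Since the final sound of *galhoz* is /z/ (a voiced consonant), it takes -e, giving *galhoze*.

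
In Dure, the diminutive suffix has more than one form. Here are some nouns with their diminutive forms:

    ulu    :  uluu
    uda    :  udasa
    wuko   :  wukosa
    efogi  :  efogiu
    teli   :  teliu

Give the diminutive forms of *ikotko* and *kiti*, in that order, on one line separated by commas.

The pattern is height harmony: -u when the last vowel of the stem is a high vowel (*ulu*, *efogi*, *teli*); -sa when the last vowel of the stem is a non-high vowel (*uda*, *wuko*).
*ikotko* — last vowel /o/ (a non-high vowel) → -sa → *ikotkosa*.
Since the last vowel of *kiti* is /i/ (a high vowel), it takes -u, giving *kitiu*.

ikotkosa, kitiu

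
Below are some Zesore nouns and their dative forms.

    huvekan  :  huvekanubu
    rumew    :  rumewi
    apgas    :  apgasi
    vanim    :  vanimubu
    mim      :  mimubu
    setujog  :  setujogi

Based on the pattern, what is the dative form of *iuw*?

iuwi

Looking at the final consonant of each stem: -ubu when the stem ends in a nasal (*huvekan*, *vanim*, *mim*); -i when the stem ends in a non-nasal consonant (*rumew*, *apgas*, *setujog*).
*iuw* — final consonant /w/ (non-nasal) → -i → *iuwi*.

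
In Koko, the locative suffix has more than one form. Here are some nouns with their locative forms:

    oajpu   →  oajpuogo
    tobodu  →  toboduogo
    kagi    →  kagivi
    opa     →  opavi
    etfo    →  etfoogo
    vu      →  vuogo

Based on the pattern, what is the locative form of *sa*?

The alternation tracks the last vowel of the stem — -ogo when the last vowel of the stem is a rounded vowel (*oajpu*, *tobodu*, *etfo*, *vu*); -vi when the last vowel of the stem is an unrounded vowel (*kagi*, *opa*).
The last vowel of *sa* is /a/, which is an unrounded vowel, so the suffix is -vi, giving *savi*.

savi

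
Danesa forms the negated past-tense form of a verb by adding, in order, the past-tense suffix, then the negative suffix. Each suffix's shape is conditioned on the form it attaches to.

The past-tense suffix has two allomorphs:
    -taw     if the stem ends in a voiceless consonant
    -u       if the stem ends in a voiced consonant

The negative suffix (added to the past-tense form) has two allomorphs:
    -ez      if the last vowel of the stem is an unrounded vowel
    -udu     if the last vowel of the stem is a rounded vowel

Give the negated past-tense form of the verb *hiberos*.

hiberostawez

*hiberos*: final consonant = /s/, voiceless → -taw → *hiberostaw*.
The past-tense form *hiberostaw* — last vowel /a/ (an unrounded vowel) → -ez → *hiberostawez*.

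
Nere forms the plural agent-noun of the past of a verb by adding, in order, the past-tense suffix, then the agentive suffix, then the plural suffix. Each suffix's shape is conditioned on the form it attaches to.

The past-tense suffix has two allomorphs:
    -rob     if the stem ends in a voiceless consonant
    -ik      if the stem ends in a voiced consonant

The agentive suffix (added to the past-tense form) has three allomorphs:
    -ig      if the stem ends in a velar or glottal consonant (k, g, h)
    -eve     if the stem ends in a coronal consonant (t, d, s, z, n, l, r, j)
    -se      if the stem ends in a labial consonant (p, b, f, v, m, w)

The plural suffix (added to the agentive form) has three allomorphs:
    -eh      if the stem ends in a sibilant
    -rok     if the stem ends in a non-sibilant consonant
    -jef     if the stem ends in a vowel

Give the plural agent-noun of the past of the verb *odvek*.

Since the final consonant of *odvek* is /k/ (voiceless), it takes -rob, giving *odvekrob*.
The past-tense form *odvekrob* — final consonant /b/ (labial) → -se → *odvekrobse*.
Since the final sound of the agentive form *odvekrobse* is /e/ (a vowel), it takes -jef, giving *odvekrobsejef*.

odvekrobsejef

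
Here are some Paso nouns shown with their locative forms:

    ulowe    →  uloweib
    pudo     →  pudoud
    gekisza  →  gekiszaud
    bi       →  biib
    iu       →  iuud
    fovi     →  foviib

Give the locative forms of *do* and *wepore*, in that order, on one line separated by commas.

The suffix is conditioned by the last vowel: -ib when the last vowel of the stem is a front vowel (*ulowe*, *bi*, *fovi*); -ud when the last vowel of the stem is a back vowel (*pudo*, *gekisza*, *iu*).
*do*: last vowel = /o/, a back vowel → -ud → *doud*.
*wepore*: last vowel = /e/, a front vowel → -ib → *weporeib*.

doud, weporeib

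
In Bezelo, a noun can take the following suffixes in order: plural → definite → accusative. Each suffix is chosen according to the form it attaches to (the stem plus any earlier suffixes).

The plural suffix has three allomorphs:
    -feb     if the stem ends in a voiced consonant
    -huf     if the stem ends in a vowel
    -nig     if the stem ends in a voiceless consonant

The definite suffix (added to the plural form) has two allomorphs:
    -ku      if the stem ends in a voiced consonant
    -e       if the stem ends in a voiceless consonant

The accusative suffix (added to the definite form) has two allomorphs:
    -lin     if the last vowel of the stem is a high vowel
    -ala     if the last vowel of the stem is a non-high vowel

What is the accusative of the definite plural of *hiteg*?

*hiteg* — final sound /g/ (a voiced consonant) → -feb → *hitegfeb*.
The final consonant of the plural form *hitegfeb* is /b/, which is voiced, so the definite suffix is -ku, giving *hitegfebku*.
The last vowel of the definite form *hitegfebku* is /u/, which is a high vowel, so the accusative suffix is -lin, giving *hitegfebkulin*.

hitegfebkulin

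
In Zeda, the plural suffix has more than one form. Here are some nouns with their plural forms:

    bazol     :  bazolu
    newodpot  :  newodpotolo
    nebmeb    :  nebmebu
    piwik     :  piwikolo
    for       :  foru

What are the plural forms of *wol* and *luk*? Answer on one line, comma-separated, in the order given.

wolu, lukolo

The alternation tracks the final consonant of the stem — -olo when the stem ends in a voiceless consonant (*newodpot*, *piwik*); -u when the stem ends in a voiced consonant (*bazol*, *nebmeb*, *for*).
Since the final consonant of *wol* is /l/ (voiced), it takes -u, giving *wolu*.
Since the final consonant of *luk* is /k/ (voiceless), it takes -olo, giving *lukolo*.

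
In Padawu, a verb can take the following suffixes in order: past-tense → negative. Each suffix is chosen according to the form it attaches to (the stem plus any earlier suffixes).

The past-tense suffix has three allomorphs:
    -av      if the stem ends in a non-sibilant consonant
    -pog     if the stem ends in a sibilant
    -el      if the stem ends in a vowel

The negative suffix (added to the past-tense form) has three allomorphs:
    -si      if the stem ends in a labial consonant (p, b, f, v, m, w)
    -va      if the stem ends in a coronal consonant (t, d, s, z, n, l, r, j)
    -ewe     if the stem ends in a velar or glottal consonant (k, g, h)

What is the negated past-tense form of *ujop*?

ujopavsi

*ujop*: final sound = /p/, a non-sibilant consonant → -av → *ujopav*.
The past-tense form *ujopav* — final consonant /v/ (labial) → -si → *ujopavsi*.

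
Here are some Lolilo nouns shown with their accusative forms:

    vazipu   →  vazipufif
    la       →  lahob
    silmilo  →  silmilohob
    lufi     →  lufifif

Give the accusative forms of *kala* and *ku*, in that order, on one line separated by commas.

kalahob, kufif

The alternation tracks the last vowel of the stem — -fif when the last vowel of the stem is a high vowel (*vazipu*, *lufi*); -hob when the last vowel of the stem is a non-high vowel (*la*, *silmilo*).
Since the last vowel of *kala* is /a/ (a non-high vowel), it takes -hob, giving *kalahob*.
*ku* — last vowel /u/ (a high vowel) → -fif → *kufif*.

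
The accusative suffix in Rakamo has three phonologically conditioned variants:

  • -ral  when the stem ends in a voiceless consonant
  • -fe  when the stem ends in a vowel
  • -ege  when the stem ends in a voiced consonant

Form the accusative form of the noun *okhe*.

okhefe

Since the final sound of *okhe* is /e/ (a vowel), it takes -fe, giving *okhefe*.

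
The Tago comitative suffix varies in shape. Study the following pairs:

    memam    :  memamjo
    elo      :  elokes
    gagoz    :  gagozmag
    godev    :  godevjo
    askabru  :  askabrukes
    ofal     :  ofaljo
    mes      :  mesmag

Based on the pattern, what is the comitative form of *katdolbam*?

katdolbamjo

The pattern is sibilance of the final sound: -mag when the stem ends in a sibilant (*gagoz*, *mes*); -jo when the stem ends in a non-sibilant consonant (*memam*, *godev*, *ofal*); -kes when the stem ends in a vowel (*elo*, *askabru*).
The final sound of *katdolbam* is /m/, which is a non-sibilant consonant, so the suffix is -jo, giving *katdolbamjo*.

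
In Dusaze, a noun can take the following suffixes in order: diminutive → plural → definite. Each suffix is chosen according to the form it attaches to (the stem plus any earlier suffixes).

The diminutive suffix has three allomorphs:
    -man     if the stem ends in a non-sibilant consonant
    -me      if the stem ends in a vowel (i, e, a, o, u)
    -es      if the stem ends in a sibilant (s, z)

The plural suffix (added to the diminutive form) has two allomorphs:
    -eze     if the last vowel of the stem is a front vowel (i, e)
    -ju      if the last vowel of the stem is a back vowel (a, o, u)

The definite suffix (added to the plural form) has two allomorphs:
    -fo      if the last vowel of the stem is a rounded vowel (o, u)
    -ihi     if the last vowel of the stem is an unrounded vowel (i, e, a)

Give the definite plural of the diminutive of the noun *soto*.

sotomeezeihi

The final sound of *soto* is /o/, which is a vowel, so the diminutive suffix is -me, giving *sotome*.
The diminutive form *sotome*: last vowel = /e/, a front vowel → -eze → *sotomeeze*.
The last vowel of the plural form *sotomeeze* is /e/, which is an unrounded vowel, so the definite suffix is -ihi, giving *sotomeezeihi*.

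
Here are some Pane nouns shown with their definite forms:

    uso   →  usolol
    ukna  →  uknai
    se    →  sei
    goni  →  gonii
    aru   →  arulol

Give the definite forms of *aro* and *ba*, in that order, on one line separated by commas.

The pattern is rounding harmony: -lol when the last vowel of the stem is a rounded vowel (*uso*, *aru*); -i when the last vowel of the stem is an unrounded vowel (*ukna*, *se*, *goni*).
Since the last vowel of *aro* is /o/ (a rounded vowel), it takes -lol, giving *arolol*.
Since the last vowel of *ba* is /a/ (an unrounded vowel), it takes -i, giving *bai*.

arolol, bai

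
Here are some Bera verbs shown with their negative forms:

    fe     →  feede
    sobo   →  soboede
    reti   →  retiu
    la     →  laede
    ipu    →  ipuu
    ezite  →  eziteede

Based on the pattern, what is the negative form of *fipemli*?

The pattern is height harmony: -u when the last vowel of the stem is a high vowel (*reti*, *ipu*); -ede when the last vowel of the stem is a non-high vowel (*fe*, *sobo*, *la*, *ezite*).
Since the last vowel of *fipemli* is /i/ (a high vowel), it takes -u, giving *fipemliu*.

fipemliu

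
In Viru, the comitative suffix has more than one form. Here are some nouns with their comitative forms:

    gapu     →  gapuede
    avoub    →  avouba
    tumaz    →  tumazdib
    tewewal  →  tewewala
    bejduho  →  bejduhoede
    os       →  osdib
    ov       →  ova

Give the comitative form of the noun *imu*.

The alternation tracks the final sound of the stem — -dib when the stem ends in a sibilant (*tumaz*, *os*); -a when the stem ends in a non-sibilant consonant (*avoub*, *tewewal*, *ov*); -ede when the stem ends in a vowel (*gapu*, *bejduho*).
Since the final sound of *imu* is /u/ (a vowel), it takes -ede, giving *imuede*.

imuede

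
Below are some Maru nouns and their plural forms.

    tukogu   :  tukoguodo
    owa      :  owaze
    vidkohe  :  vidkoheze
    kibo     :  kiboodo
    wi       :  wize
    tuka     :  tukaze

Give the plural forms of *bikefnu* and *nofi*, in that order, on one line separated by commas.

bikefnuodo, nofize

The pattern is rounding harmony: -odo when the last vowel of the stem is a rounded vowel (*tukogu*, *kibo*); -ze when the last vowel of the stem is an unrounded vowel (*owa*, *vidkohe*, *wi*, *tuka*).
*bikefnu* — last vowel /u/ (a rounded vowel) → -odo → *bikefnuodo*.
Since the last vowel of *nofi* is /i/ (an unrounded vowel), it takes -ze, giving *nofize*.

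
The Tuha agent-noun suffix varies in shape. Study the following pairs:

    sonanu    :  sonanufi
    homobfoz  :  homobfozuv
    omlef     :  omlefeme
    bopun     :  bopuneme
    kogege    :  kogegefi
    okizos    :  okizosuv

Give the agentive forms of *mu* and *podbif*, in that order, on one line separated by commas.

The alternation tracks the final sound of the stem — -uv when the stem ends in a sibilant (*homobfoz*, *okizos*); -eme when the stem ends in a non-sibilant consonant (*omlef*, *bopun*); -fi when the stem ends in a vowel (*sonanu*, *kogege*).
The final sound of *mu* is /u/, which is a vowel, so the suffix is -fi, giving *mufi*.
*podbif*: final sound = /f/, a non-sibilant consonant → -eme → *podbifeme*.

mufi, podbifeme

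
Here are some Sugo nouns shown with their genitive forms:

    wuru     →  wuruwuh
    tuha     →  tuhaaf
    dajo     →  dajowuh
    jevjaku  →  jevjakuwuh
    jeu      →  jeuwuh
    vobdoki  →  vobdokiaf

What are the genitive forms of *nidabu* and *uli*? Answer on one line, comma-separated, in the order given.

nidabuwuh, uliaf

The suffix is conditioned by the last vowel: -wuh when the last vowel of the stem is a rounded vowel (*wuru*, *dajo*, *jevjaku*, *jeu*); -af when the last vowel of the stem is an unrounded vowel (*tuha*, *vobdoki*).
Since the last vowel of *nidabu* is /u/ (a rounded vowel), it takes -wuh, giving *nidabuwuh*.
The last vowel of *uli* is /i/, which is an unrounded vowel, so the suffix is -af, giving *uliaf*.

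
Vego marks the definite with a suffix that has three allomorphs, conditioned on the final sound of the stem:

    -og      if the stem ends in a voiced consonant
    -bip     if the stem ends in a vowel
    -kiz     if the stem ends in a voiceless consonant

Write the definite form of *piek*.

piekkiz

The final sound of *piek* is /k/, which is a voiceless consonant, so the suffix is -kiz, giving *piekkiz*.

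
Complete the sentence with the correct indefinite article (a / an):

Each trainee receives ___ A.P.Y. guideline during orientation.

The indefinite article is chosen by the initial *sound* of the following word, not its spelling.
The initialism *A.P.Y.* is read letter by letter; the first letter, A, is pronounced /eɪ/, which begins with a vowel sound.
So the article is *an*: Each trainee receives an A.P.Y. guideline during orientation.

an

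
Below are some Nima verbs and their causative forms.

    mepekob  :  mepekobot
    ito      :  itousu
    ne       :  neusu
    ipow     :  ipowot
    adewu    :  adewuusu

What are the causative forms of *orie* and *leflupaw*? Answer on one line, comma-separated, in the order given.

orieusu, leflupawot

Looking at the final sound of each stem: -ot when the stem ends in a consonant (*mepekob*, *ipow*); -usu when the stem ends in a vowel (*ito*, *ne*, *adewu*).
The final sound of *orie* is /e/, which is a vowel, so the suffix is -usu, giving *orieusu*.
Since the final sound of *leflupaw* is /w/ (a consonant), it takes -ot, giving *leflupawot*.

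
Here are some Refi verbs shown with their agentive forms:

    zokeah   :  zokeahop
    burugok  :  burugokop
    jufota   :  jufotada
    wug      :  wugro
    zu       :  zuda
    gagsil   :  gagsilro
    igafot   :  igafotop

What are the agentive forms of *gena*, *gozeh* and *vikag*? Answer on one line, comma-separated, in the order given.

The alternation tracks the final sound of the stem — -op when the stem ends in a voiceless consonant (*zokeah*, *burugok*, *igafot*); -ro when the stem ends in a voiced consonant (*wug*, *gagsil*); -da when the stem ends in a vowel (*jufota*, *zu*).
Since the final sound of *gena* is /a/ (a vowel), it takes -da, giving *genada*.
The final sound of *gozeh* is /h/, which is a voiceless consonant, so the suffix is -op, giving *gozehop*.
*vikag*: final sound = /g/, a voiced consonant → -ro → *vikagro*.

genada, gozehop, vikagro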